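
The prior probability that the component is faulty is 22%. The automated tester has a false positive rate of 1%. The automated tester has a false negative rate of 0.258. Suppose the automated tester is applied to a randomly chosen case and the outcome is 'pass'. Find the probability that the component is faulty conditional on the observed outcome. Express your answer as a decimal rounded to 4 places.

P(H | E) ≈ 0.0685

Let H be the event that the component is faulty. P(H) = 0.22, so P(¬H) = 0.78. With E the 'pass' result, P(E|H) = 0.258 and P(E|¬H) = 0.99.
P(E) = 0.258·0.22 + 0.99·0.78 = 0.056760 + 0.77220 = 0.82896.
By Bayes' theorem, P(H|E) = 0.056760 / 0.82896 = 0.0685.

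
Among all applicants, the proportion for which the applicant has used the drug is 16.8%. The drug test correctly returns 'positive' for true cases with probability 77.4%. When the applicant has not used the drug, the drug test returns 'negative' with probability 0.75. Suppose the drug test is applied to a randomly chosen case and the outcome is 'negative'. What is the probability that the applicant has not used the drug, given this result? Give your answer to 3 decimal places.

Let H be the event that the applicant has used the drug. P(H) = 0.168, so P(¬H) = 0.832. With E the 'negative' result, P(E|H) = 0.226 and P(E|¬H) = 0.75.
P(E) = 0.226·0.168 + 0.75·0.832 = 0.037968 + 0.62400 = 0.66197.
By Bayes' theorem, P(H|E) = 0.037968 / 0.66197 = 0.057. Hence P(¬H|E) = 1 − 0.057 = 0.943.

P(¬H | E) ≈ 0.943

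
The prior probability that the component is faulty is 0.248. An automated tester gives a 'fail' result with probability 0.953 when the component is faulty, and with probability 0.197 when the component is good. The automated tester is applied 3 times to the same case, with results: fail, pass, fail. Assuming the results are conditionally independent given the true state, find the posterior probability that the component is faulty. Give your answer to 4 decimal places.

Let H be the event that the component is faulty; start with P(H) = 0.248. P('fail'|H) = 0.953, P('fail'|¬H) = 0.197.
Update on result 1 ('fail'): P(H) ← 0.953·0.2480 / (0.953·0.2480 + 0.197·0.7520) = 0.23634/0.38449 = 0.6147.
Update on result 2 ('pass'): P(H) ← 0.047·0.6147 / (0.047·0.6147 + 0.803·0.3853) = 0.028891/0.33829 = 0.0854.
Update on result 3 ('fail'): P(H) ← 0.953·0.0854 / (0.953·0.0854 + 0.197·0.9146) = 0.081389/0.26156 = 0.3112.

Posterior P(H) ≈ 0.3112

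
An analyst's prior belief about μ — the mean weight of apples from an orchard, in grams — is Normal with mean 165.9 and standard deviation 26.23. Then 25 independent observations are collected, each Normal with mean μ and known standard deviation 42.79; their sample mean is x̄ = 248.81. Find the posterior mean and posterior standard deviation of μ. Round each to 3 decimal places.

Prior precision 1/τ₀² = 1/26.23² = 0.00145346; data precision n/σ² = 25/42.79² = 0.0136539.
Posterior precision = 0.00145346 + 0.0136539 = 0.0151073, giving posterior SD = 1/√0.0151073 = 8.136.
Posterior mean = (0.00145346·165.9 + 0.0136539·248.81) / 0.0151073 = 240.833.

Posterior mean ≈ 240.833; posterior SD ≈ 8.136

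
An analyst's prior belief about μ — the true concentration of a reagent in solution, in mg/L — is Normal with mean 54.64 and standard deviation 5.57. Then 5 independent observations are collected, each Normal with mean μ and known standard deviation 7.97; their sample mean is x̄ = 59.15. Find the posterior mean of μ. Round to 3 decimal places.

Prior precision 1/τ₀² = 1/5.57² = 0.0322322; data precision n/σ² = 5/7.97² = 0.0787142.
Posterior precision = 0.0322322 + 0.0787142 = 0.110946.
Posterior mean = (0.0322322·54.64 + 0.0787142·59.15) / 0.110946 = 57.840.

Posterior mean ≈ 57.840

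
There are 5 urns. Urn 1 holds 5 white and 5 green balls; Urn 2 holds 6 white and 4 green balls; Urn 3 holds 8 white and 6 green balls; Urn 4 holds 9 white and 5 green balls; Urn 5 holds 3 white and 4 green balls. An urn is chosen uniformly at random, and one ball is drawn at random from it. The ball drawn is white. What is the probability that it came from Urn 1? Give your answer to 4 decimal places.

Tabulate prior·likelihood by source: [1] prior 0.2, lik 0.5, product 0.1000; [2] prior 0.2, lik 0.6, product 0.1200; [3] prior 0.2, lik 0.5714, product 0.1143; [4] prior 0.2, lik 0.6429, product 0.1286; [5] prior 0.2, lik 0.4286, product 0.08571.
Normalizing constant = 0.54857; the posterior for Urn 1 is its product over the sum, 0.1000/0.54857 = 0.1823.

Posterior probability ≈ 0.1823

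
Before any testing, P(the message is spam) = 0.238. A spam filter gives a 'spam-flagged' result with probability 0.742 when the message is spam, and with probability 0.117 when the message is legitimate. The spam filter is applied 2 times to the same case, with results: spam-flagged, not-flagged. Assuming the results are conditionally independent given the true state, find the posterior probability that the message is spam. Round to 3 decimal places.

Let H be the event that the message is spam; start with P(H) = 0.238. P('spam-flagged'|H) = 0.742, P('spam-flagged'|¬H) = 0.117.
Update on result 1 ('spam-flagged'): P(H) ← 0.742·0.2380 / (0.742·0.2380 + 0.117·0.7620) = 0.17660/0.26575 = 0.6645.
Update on result 2 ('not-flagged'): P(H) ← 0.258·0.6645 / (0.258·0.6645 + 0.883·0.3355) = 0.17145/0.46768 = 0.3666.

Posterior P(H) ≈ 0.367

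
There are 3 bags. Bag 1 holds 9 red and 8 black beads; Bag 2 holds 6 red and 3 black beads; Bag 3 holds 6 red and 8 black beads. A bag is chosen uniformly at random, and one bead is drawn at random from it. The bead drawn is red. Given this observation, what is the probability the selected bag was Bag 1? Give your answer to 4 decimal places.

Posterior probability ≈ 0.3259

P(red|Bag 1) = 0.5294; P(red|Bag 2) = 0.6667; P(red|Bag 3) = 0.4286.
Prior × likelihood for each source: 0.333333·0.5294=0.1765, 0.333333·0.6667=0.2222, 0.333333·0.4286=0.1429. Summing gives P(red) = 0.54155.
P(Bag 1 | red) = 0.1765 / 0.54155 = 0.3259.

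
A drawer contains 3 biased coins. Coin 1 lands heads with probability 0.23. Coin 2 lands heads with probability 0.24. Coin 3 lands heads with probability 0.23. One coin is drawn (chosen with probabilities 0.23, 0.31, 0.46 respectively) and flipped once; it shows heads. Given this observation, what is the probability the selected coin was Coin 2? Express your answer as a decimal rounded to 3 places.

P(heads|C1) = 0.23; P(heads|C2) = 0.24; P(heads|C3) = 0.23.
Prior × likelihood for each source: 0.23·0.23=0.05290, 0.31·0.24=0.07440, 0.46·0.23=0.1058. Summing gives P(heads) = 0.23310.
P(Coin 2 | heads) = 0.07440 / 0.23310 = 0.319.

Posterior probability ≈ 0.319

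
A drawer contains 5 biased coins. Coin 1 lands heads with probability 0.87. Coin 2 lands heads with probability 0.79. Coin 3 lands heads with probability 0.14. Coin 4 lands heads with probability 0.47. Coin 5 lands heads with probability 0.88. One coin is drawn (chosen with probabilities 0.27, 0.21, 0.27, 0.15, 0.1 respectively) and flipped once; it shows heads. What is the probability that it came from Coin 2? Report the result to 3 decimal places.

P(heads|C1) = 0.87; P(heads|C2) = 0.79; P(heads|C3) = 0.14; P(heads|C4) = 0.47; P(heads|C5) = 0.88.
Prior × likelihood for each source: 0.27·0.87=0.2349, 0.21·0.79=0.1659, 0.27·0.14=0.03780, 0.15·0.47=0.07050, 0.1·0.88=0.08800. Summing gives P(heads) = 0.59710.
P(Coin 2 | heads) = 0.1659 / 0.59710 = 0.278.

Posterior probability ≈ 0.278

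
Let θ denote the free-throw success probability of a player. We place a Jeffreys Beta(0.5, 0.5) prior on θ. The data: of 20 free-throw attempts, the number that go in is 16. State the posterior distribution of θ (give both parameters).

Posterior: Beta(16.5, 4.5)

The binomial likelihood is conjugate to the Beta prior: with 16 successes and 4 failures, the posterior is Beta(0.5+16, 0.5+4) = Beta(16.5, 4.5).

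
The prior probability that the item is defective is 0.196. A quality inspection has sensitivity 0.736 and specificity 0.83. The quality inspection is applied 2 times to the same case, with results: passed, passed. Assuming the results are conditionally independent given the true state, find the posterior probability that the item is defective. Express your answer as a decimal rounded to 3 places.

Posterior P(H) ≈ 0.024

Let H be the event that the item is defective; start with P(H) = 0.196. P('flagged'|H) = 0.736, P('flagged'|¬H) = 0.17.
Update on result 1 ('passed'): P(H) ← 0.264·0.1960 / (0.264·0.1960 + 0.83·0.8040) = 0.051744/0.71906 = 0.0720.
Update on result 2 ('passed'): P(H) ← 0.264·0.0720 / (0.264·0.0720 + 0.83·0.9280) = 0.018997/0.78927 = 0.0241.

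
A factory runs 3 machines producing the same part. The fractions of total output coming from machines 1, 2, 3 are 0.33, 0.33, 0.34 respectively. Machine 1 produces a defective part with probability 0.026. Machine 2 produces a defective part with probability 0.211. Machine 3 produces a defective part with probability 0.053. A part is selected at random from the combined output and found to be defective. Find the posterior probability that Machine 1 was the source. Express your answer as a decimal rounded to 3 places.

Posterior probability ≈ 0.089

P(defective|M1) = 0.026; P(defective|M2) = 0.211; P(defective|M3) = 0.053.
Prior × likelihood for each source: 0.33·0.026=0.008580, 0.33·0.211=0.06963, 0.34·0.053=0.01802. Summing gives P(defective) = 0.096230.
P(Machine 1 | defective) = 0.008580 / 0.096230 = 0.089.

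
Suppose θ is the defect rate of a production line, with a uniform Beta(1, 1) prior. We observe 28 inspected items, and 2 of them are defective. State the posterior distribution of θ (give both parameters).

Posterior: Beta(3, 27)

Observing 2 successes and 26 failures updates Beta(1, 1) by adding the success and failure counts to the two shape parameters: α = 1+2 = 3, β = 1+26 = 27.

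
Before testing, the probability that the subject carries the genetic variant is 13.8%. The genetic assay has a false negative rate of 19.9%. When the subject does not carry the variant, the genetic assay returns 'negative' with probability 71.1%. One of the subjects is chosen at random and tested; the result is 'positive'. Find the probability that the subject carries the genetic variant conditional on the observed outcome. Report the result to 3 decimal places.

P(H | E) ≈ 0.307

Let H be the event that the subject carries the genetic variant. P(H) = 0.138, so P(¬H) = 0.862. With E the 'positive' result, P(E|H) = 0.801 and P(E|¬H) = 0.289.
P(E) = 0.801·0.138 + 0.289·0.862 = 0.11054 + 0.24912 = 0.35966.
By Bayes' theorem, P(H|E) = 0.11054 / 0.35966 = 0.307.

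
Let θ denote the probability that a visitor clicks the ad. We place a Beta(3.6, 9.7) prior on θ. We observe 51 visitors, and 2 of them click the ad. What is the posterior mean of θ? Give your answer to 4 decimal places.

Posterior mean ≈ 0.0871

Observing 2 successes and 49 failures updates Beta(3.6, 9.7) by adding the success and failure counts to the two shape parameters: α = 3.6+2 = 5.6, β = 9.7+49 = 58.7.
E[θ | data] = 5.6/(5.6+58.7) = 0.0871.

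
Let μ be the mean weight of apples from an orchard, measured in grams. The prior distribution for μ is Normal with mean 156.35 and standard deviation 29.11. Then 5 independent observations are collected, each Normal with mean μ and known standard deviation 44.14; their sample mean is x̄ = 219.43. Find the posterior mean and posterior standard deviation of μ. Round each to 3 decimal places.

Posterior mean ≈ 199.560; posterior SD ≈ 16.338

With known σ, the Normal prior is conjugate. Weight on the data is w = (n/σ²)/(n/σ² + 1/τ₀²) = 0.00256629/(0.00256629+0.00118009) = 0.68500.
Posterior mean = w·x̄ + (1−w)·μ₀ = 0.68500·219.43 + 0.31500·156.35 = 199.560. Posterior variance = 1/(0.00256629+0.00118009) = 266.924, so SD = 16.338.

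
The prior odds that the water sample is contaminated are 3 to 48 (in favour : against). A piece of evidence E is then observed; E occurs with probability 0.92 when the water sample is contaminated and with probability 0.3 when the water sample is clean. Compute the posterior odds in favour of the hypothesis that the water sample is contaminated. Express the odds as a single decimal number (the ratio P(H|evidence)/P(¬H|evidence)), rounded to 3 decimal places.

Posterior odds ≈ 0.192

Prior odds = 3/48 = 0.062500. In log-odds, ln(0.062500) = -2.7726.
Add log likelihood ratio: ln(3.0667) = 1.1206.
Posterior log-odds = -1.6520, so posterior odds = exp(-1.6520) = 0.19167.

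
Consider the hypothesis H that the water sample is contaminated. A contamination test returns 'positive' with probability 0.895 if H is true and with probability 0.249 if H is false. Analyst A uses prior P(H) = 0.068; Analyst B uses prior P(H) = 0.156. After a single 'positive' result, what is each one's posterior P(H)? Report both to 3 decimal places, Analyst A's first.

P('+'|H) = 0.895, P('+'|¬H) = 0.249.
Analyst A: numerator 0.895·0.068 = 0.060860; evidence = 0.060860+0.249·0.932 = 0.29293; posterior = 0.208.
Analyst B: numerator 0.895·0.156 = 0.13962; evidence = 0.13962+0.249·0.844 = 0.34978; posterior = 0.399.

Analyst A: 0.208; Analyst B: 0.399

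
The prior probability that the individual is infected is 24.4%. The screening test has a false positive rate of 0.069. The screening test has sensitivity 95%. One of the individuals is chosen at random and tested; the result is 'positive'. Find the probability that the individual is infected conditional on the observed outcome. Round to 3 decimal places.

Write H for 'the individual is infected'. Prior odds H:¬H = 0.244/0.756 = 0.32275. For the 'positive' outcome, the likelihood ratio is 0.95/0.069 = 13.768.
Posterior odds = 0.32275 × 13.768 = 4.4437, so P(H|E) = 4.4437/(1+4.4437) = 0.816.

P(H | E) ≈ 0.816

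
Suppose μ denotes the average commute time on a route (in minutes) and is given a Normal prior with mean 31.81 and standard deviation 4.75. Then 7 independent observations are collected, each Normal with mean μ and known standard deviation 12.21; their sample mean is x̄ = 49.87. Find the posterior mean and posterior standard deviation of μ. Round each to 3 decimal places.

Prior precision 1/τ₀² = 1/4.75² = 0.0443213; data precision n/σ² = 7/12.21² = 0.0469534.
Posterior precision = 0.0443213 + 0.0469534 = 0.0912747, giving posterior SD = 1/√0.0912747 = 3.310.
Posterior mean = (0.0443213·31.81 + 0.0469534·49.87) / 0.0912747 = 41.100.

Posterior mean ≈ 41.100; posterior SD ≈ 3.310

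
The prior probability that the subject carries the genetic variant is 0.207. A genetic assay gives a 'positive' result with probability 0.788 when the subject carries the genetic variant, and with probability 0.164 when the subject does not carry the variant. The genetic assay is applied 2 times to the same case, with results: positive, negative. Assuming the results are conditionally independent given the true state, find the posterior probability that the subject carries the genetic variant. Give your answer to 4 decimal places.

With H the event that the subject carries the genetic variant, the joint likelihood of the observed sequence is P(data|H) = 0.788·0.212 = 0.16706 and P(data|¬H) = 0.164·0.836 = 0.13710.
Bayes: P(H|data) = 0.207·0.16706 / (0.207·0.16706 + 0.793·0.13710) = 0.034581/0.14330 = 0.2413.

Posterior P(H) ≈ 0.2413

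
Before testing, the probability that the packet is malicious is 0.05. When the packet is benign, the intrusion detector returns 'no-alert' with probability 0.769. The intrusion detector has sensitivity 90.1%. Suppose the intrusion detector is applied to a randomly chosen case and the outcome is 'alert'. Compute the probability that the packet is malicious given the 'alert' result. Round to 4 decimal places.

P(H | E) ≈ 0.1703

Let H be the event that the packet is malicious. P(H) = 0.05, so P(¬H) = 0.95. With E the 'alert' result, P(E|H) = 0.901 and P(E|¬H) = 0.231.
P(E) = 0.901·0.05 + 0.231·0.95 = 0.045050 + 0.21945 = 0.26450.
By Bayes' theorem, P(H|E) = 0.045050 / 0.26450 = 0.1703.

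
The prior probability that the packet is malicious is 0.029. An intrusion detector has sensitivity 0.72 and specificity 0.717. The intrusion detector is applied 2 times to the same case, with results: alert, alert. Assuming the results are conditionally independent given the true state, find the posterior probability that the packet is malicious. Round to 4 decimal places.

Let H be the event that the packet is malicious; start with P(H) = 0.029. P('alert'|H) = 0.72, P('alert'|¬H) = 0.283.
Update on result 1 ('alert'): P(H) ← 0.72·0.0290 / (0.72·0.0290 + 0.283·0.9710) = 0.020880/0.29567 = 0.0706.
Update on result 2 ('alert'): P(H) ← 0.72·0.0706 / (0.72·0.0706 + 0.283·0.9294) = 0.050845/0.31386 = 0.1620.

Posterior P(H) ≈ 0.1620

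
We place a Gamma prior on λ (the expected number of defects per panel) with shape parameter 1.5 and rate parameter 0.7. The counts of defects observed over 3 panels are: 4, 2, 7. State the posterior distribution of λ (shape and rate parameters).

Posterior: Gamma(shape=14.5, rate=3.7)

The Poisson likelihood adds the total count to the shape and the number of exposure periods to the rate. Here ∑xᵢ = 13 and n = 3, so shape 1.5→14.5 and rate 0.7→3.7.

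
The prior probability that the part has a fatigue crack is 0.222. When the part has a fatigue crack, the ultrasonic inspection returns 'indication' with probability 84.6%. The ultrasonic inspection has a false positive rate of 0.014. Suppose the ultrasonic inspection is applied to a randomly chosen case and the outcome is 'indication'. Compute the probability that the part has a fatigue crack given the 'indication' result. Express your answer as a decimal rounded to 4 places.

Let H be the event that the part has a fatigue crack. P(H) = 0.222, so P(¬H) = 0.778. With E the 'indication' result, P(E|H) = 0.846 and P(E|¬H) = 0.014.
P(E) = 0.846·0.222 + 0.014·0.778 = 0.18781 + 0.010892 = 0.19870.
By Bayes' theorem, P(H|E) = 0.18781 / 0.19870 = 0.9452.

P(H | E) ≈ 0.9452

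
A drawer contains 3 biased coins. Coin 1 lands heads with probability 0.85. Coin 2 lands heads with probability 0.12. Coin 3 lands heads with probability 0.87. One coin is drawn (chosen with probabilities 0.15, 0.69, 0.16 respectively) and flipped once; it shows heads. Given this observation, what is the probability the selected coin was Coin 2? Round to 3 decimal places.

P(heads|C1) = 0.85; P(heads|C2) = 0.12; P(heads|C3) = 0.87.
Prior × likelihood for each source: 0.15·0.85=0.1275, 0.69·0.12=0.08280, 0.16·0.87=0.1392. Summing gives P(heads) = 0.34950.
P(Coin 2 | heads) = 0.08280 / 0.34950 = 0.237.

Posterior probability ≈ 0.237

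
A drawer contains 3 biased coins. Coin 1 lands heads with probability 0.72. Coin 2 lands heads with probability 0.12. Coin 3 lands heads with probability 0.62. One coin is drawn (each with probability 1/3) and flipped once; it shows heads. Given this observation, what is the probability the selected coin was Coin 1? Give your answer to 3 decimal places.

P(heads|C1) = 0.72; P(heads|C2) = 0.12; P(heads|C3) = 0.62.
Prior × likelihood for each source: 0.333333·0.72=0.2400, 0.333333·0.12=0.04000, 0.333333·0.62=0.2067. Summing gives P(heads) = 0.48667.
P(Coin 1 | heads) = 0.2400 / 0.48667 = 0.493.

Posterior probability ≈ 0.493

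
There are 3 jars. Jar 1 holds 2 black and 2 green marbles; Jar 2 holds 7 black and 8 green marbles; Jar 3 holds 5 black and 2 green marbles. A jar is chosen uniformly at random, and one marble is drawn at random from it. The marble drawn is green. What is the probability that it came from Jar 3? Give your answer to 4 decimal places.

Posterior probability ≈ 0.2166

Tabulate prior·likelihood by source: [1] prior 0.333333, lik 0.5, product 0.1667; [2] prior 0.333333, lik 0.5333, product 0.1778; [3] prior 0.333333, lik 0.2857, product 0.09524.
Normalizing constant = 0.43968; the posterior for Jar 3 is its product over the sum, 0.09524/0.43968 = 0.2166.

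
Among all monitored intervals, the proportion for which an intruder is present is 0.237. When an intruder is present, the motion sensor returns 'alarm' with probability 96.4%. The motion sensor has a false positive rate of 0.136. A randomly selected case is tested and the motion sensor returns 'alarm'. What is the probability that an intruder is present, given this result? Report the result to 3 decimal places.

Write H for 'an intruder is present'. Prior odds H:¬H = 0.237/0.763 = 0.31062. For the 'alarm' outcome, the likelihood ratio is 0.964/0.136 = 7.0882.
Posterior odds = 0.31062 × 7.0882 = 2.2017, so P(H|E) = 2.2017/(1+2.2017) = 0.688.

P(H | E) ≈ 0.688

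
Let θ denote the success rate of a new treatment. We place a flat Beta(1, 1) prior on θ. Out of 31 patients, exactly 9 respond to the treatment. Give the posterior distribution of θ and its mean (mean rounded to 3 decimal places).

The binomial likelihood is conjugate to the Beta prior: with 9 successes and 22 failures, the posterior is Beta(1+9, 1+22) = Beta(10, 23).
E[θ | data] = 10/(10+23) = 0.303.

Posterior: Beta(10, 23); mean ≈ 0.303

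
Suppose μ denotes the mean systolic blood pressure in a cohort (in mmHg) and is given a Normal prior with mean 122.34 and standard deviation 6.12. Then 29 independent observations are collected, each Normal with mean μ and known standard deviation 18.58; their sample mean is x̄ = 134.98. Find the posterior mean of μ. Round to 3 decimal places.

With known σ, the Normal prior is conjugate. Weight on the data is w = (n/σ²)/(n/σ² + 1/τ₀²) = 0.0840053/(0.0840053+0.0266991) = 0.75883.
Posterior mean = w·x̄ + (1−w)·μ₀ = 0.75883·134.98 + 0.24117·122.34 = 131.932.

Posterior mean ≈ 131.932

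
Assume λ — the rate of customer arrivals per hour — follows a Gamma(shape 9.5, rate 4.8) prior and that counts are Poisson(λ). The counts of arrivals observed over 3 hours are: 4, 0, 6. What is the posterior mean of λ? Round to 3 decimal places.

Total count ∑xᵢ = 10 over n = 3 hours.
Gamma is conjugate to the Poisson likelihood: posterior is Gamma(shape = 9.5+10 = 19.5, rate = 4.8+3 = 7.8).
E[λ | data] = 19.5/7.8 = 2.500.

Posterior mean ≈ 2.500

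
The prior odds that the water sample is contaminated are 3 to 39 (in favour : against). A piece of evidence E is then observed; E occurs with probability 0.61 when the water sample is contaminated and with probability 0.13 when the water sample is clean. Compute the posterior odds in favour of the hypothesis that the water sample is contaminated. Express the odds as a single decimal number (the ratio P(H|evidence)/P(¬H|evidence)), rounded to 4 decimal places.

Prior odds = 3/39 = 0.076923. In log-odds, ln(0.076923) = -2.5649.
Add log likelihood ratio: ln(4.6923) = 1.5459.
Posterior log-odds = -1.0190, so posterior odds = exp(-1.0190) = 0.36095.

Posterior odds ≈ 0.3609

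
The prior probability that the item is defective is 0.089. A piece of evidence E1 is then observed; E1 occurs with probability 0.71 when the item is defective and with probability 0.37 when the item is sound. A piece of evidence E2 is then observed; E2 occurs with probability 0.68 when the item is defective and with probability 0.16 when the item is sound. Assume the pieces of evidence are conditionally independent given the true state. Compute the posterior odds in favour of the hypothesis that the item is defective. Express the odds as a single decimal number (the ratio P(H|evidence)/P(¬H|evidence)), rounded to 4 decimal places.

Posterior odds ≈ 0.7967

Prior odds = 0.089/(1−0.089) = 0.097695.
Likelihood ratio for E1 = 0.71/0.37 = 1.9189.
Likelihood ratio for E2 = 0.68/0.16 = 4.2500.
Posterior odds = prior odds × LR₁ × LR₂ = 0.79674.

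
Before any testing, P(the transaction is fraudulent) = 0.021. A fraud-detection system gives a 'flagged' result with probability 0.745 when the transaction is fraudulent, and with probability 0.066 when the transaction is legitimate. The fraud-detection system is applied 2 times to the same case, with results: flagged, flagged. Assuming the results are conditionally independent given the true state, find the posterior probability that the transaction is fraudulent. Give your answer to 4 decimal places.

Let H be the event that the transaction is fraudulent; start with P(H) = 0.021. P('flagged'|H) = 0.745, P('flagged'|¬H) = 0.066.
Update on result 1 ('flagged'): P(H) ← 0.745·0.0210 / (0.745·0.0210 + 0.066·0.9790) = 0.015645/0.080259 = 0.1949.
Update on result 2 ('flagged'): P(H) ← 0.745·0.1949 / (0.745·0.1949 + 0.066·0.8051) = 0.14522/0.19836 = 0.7321.

Posterior P(H) ≈ 0.7321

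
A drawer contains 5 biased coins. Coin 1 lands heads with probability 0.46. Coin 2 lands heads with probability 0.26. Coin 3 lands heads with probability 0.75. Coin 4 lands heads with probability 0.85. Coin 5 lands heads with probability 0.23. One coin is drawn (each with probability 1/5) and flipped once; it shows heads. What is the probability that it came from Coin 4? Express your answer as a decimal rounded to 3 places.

Posterior probability ≈ 0.333

P(heads|C1) = 0.46; P(heads|C2) = 0.26; P(heads|C3) = 0.75; P(heads|C4) = 0.85; P(heads|C5) = 0.23.
Prior × likelihood for each source: 0.2·0.46=0.09200, 0.2·0.26=0.05200, 0.2·0.75=0.1500, 0.2·0.85=0.1700, 0.2·0.23=0.04600. Summing gives P(heads) = 0.51000.
P(Coin 4 | heads) = 0.1700 / 0.51000 = 0.333.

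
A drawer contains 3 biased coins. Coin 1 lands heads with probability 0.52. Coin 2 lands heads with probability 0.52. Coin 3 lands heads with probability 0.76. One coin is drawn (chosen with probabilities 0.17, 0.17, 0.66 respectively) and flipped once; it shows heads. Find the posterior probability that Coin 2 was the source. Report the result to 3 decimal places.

Posterior probability ≈ 0.130

P(heads|C1) = 0.52; P(heads|C2) = 0.52; P(heads|C3) = 0.76.
Prior × likelihood for each source: 0.17·0.52=0.08840, 0.17·0.52=0.08840, 0.66·0.76=0.5016. Summing gives P(heads) = 0.67840.
P(Coin 2 | heads) = 0.08840 / 0.67840 = 0.130.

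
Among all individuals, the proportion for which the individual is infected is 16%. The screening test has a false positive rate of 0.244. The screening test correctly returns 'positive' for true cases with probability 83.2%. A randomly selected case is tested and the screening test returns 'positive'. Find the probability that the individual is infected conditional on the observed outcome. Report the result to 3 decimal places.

Write H for 'the individual is infected'. Prior odds H:¬H = 0.16/0.84 = 0.19048. For the 'positive' outcome, the likelihood ratio is 0.832/0.244 = 3.4098.
Posterior odds = 0.19048 × 3.4098 = 0.64949, so P(H|E) = 0.64949/(1+0.64949) = 0.394.

P(H | E) ≈ 0.394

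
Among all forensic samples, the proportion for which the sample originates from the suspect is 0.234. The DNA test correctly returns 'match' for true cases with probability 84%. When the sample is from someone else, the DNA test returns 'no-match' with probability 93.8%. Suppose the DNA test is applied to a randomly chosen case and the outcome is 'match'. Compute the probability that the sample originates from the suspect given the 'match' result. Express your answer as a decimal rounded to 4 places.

Write H for 'the sample originates from the suspect'. Prior odds H:¬H = 0.234/0.766 = 0.30548. For the 'match' outcome, the likelihood ratio is 0.84/0.062 = 13.548.
Posterior odds = 0.30548 × 13.548 = 4.1388, so P(H|E) = 4.1388/(1+4.1388) = 0.8054.

P(H | E) ≈ 0.8054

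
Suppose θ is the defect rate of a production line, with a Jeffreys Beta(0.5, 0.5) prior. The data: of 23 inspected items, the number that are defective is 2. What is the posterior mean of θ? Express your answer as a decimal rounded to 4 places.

Observing 2 successes and 21 failures updates Beta(0.5, 0.5) by adding the success and failure counts to the two shape parameters: α = 0.5+2 = 2.5, β = 0.5+21 = 21.5.
Posterior mean = α/(α+β) = 2.5/24 = 0.1042.

Posterior mean ≈ 0.1042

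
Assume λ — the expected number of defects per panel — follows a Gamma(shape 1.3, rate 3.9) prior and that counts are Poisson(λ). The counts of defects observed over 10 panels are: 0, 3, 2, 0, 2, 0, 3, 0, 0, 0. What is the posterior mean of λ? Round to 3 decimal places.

The Poisson likelihood adds the total count to the shape and the number of exposure periods to the rate. Here ∑xᵢ = 10 and n = 10, so shape 1.3→11.3 and rate 3.9→13.9.
Posterior mean = shape/rate = 11.3/13.9 = 0.813.

Posterior mean ≈ 0.813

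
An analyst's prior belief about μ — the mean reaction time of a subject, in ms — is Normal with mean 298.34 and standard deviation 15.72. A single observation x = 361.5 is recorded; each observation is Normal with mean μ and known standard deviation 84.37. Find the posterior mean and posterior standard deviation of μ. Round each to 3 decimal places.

Prior precision 1/τ₀² = 1/15.72² = 0.00404664; data precision n/σ² = 1/84.37² = 0.00014048.
Posterior precision = 0.00404664 + 0.00014048 = 0.00418713, giving posterior SD = 1/√0.00418713 = 15.454.
Posterior mean = (0.00404664·298.34 + 0.00014048·361.5) / 0.00418713 = 300.459.

Posterior mean ≈ 300.459; posterior SD ≈ 15.454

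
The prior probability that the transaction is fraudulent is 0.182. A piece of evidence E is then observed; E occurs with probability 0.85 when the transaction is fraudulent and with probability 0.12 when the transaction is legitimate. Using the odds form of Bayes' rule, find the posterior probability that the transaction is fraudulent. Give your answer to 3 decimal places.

Posterior probability ≈ 0.612

Prior odds = 0.182/(1−0.182) = 0.22249.
Likelihood ratio for E = 0.85/0.12 = 7.0833.
Posterior odds = prior odds × LR = 1.5760.
Posterior probability = odds/(1+odds) = 1.5760/2.5760 = 0.612.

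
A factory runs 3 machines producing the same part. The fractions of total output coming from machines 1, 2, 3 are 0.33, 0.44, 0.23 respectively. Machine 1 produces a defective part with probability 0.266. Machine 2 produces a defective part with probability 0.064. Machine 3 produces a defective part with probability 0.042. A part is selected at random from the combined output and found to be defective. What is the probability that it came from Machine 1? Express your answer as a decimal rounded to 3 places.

P(defective|M1) = 0.266; P(defective|M2) = 0.064; P(defective|M3) = 0.042.
Prior × likelihood for each source: 0.33·0.266=0.08778, 0.44·0.064=0.02816, 0.23·0.042=0.009660. Summing gives P(defective) = 0.12560.
P(Machine 1 | defective) = 0.08778 / 0.12560 = 0.699.

Posterior probability ≈ 0.699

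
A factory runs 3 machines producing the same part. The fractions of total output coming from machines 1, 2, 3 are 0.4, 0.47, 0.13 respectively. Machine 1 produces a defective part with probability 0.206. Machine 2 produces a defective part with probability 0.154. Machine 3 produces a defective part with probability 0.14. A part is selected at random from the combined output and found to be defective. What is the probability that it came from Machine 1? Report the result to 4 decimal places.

Tabulate prior·likelihood by source: [1] prior 0.4, lik 0.206, product 0.08240; [2] prior 0.47, lik 0.154, product 0.07238; [3] prior 0.13, lik 0.14, product 0.01820.
Normalizing constant = 0.17298; the posterior for Machine 1 is its product over the sum, 0.08240/0.17298 = 0.4764.

Posterior probability ≈ 0.4764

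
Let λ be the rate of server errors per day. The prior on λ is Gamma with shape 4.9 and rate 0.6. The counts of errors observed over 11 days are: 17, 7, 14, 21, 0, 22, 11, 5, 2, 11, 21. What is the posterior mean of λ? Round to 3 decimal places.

Posterior mean ≈ 11.716

Total count ∑xᵢ = 131 over n = 11 days.
Gamma is conjugate to the Poisson likelihood: posterior is Gamma(shape = 4.9+131 = 135.9, rate = 0.6+11 = 11.6).
E[λ | data] = 135.9/11.6 = 11.716.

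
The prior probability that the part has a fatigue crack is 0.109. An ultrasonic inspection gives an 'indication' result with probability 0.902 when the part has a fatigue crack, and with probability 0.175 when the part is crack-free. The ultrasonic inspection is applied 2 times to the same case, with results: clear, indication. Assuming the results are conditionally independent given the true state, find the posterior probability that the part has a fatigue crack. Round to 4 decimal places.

Posterior P(H) ≈ 0.0697

With H the event that the part has a fatigue crack, the joint likelihood of the observed sequence is P(data|H) = 0.098·0.902 = 0.088396 and P(data|¬H) = 0.825·0.175 = 0.14437.
Bayes: P(H|data) = 0.109·0.088396 / (0.109·0.088396 + 0.891·0.14437) = 0.0096352/0.13827 = 0.0697.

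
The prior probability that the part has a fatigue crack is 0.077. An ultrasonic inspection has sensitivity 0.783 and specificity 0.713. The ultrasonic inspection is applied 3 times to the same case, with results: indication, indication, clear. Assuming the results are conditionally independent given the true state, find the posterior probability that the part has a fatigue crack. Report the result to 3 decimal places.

Posterior P(H) ≈ 0.159

With H the event that the part has a fatigue crack, the joint likelihood of the observed sequence is P(data|H) = 0.783·0.783·0.217 = 0.13304 and P(data|¬H) = 0.287·0.287·0.713 = 0.058729.
Bayes: P(H|data) = 0.077·0.13304 / (0.077·0.13304 + 0.923·0.058729) = 0.010244/0.064451 = 0.1589.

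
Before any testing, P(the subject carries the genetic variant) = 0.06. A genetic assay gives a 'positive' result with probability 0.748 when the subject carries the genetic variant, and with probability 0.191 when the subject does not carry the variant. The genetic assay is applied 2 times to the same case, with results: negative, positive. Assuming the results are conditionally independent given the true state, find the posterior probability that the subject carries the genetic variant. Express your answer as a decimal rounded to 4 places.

Posterior P(H) ≈ 0.0722

With H the event that the subject carries the genetic variant, the joint likelihood of the observed sequence is P(data|H) = 0.252·0.748 = 0.18850 and P(data|¬H) = 0.809·0.191 = 0.15452.
Bayes: P(H|data) = 0.06·0.18850 / (0.06·0.18850 + 0.94·0.15452) = 0.011310/0.15656 = 0.0722.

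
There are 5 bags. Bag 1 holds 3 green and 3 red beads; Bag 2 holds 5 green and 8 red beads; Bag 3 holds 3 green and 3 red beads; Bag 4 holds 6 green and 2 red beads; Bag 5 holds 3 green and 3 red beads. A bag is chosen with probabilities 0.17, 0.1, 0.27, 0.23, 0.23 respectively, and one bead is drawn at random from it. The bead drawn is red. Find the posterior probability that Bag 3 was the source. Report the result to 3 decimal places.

Posterior probability ≈ 0.297

Tabulate prior·likelihood by source: [1] prior 0.17, lik 0.5, product 0.08500; [2] prior 0.1, lik 0.6154, product 0.06154; [3] prior 0.27, lik 0.5, product 0.1350; [4] prior 0.23, lik 0.25, product 0.05750; [5] prior 0.23, lik 0.5, product 0.1150.
Normalizing constant = 0.45404; the posterior for Bag 3 is its product over the sum, 0.1350/0.45404 = 0.297.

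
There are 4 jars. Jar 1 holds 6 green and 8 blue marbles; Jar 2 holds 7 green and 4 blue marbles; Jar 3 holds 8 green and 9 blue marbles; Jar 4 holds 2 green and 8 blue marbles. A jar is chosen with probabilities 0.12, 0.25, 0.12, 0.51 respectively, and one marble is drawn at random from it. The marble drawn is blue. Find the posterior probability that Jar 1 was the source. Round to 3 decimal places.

Posterior probability ≈ 0.109

Tabulate prior·likelihood by source: [1] prior 0.12, lik 0.5714, product 0.06857; [2] prior 0.25, lik 0.3636, product 0.09091; [3] prior 0.12, lik 0.5294, product 0.06353; [4] prior 0.51, lik 0.8, product 0.4080.
Normalizing constant = 0.63101; the posterior for Jar 1 is its product over the sum, 0.06857/0.63101 = 0.109.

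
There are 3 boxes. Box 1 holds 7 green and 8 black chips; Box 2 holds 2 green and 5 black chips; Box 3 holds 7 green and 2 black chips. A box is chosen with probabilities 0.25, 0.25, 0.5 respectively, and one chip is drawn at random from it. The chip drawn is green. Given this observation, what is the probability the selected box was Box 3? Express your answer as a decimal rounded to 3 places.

Posterior probability ≈ 0.674

P(green|Box 1) = 0.4667; P(green|Box 2) = 0.2857; P(green|Box 3) = 0.7778.
Prior × likelihood for each source: 0.25·0.4667=0.1167, 0.25·0.2857=0.07143, 0.5·0.7778=0.3889. Summing gives P(green) = 0.57698.
P(Box 3 | green) = 0.3889 / 0.57698 = 0.674.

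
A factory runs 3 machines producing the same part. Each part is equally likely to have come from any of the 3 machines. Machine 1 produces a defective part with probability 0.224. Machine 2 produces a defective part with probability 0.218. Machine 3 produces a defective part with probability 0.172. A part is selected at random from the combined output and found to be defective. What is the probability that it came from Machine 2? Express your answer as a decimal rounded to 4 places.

Posterior probability ≈ 0.3550

P(defective|M1) = 0.224; P(defective|M2) = 0.218; P(defective|M3) = 0.172.
Prior × likelihood for each source: 0.333333·0.224=0.07467, 0.333333·0.218=0.07267, 0.333333·0.172=0.05733. Summing gives P(defective) = 0.20467.
P(Machine 2 | defective) = 0.07267 / 0.20467 = 0.3550.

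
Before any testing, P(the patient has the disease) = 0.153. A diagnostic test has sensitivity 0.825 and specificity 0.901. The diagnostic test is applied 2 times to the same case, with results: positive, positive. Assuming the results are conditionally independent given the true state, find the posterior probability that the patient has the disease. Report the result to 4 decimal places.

Posterior P(H) ≈ 0.9262

With H the event that the patient has the disease, the joint likelihood of the observed sequence is P(data|H) = 0.825·0.825 = 0.68062 and P(data|¬H) = 0.099·0.099 = 0.0098010.
Bayes: P(H|data) = 0.153·0.68062 / (0.153·0.68062 + 0.847·0.0098010) = 0.10414/0.11244 = 0.9262.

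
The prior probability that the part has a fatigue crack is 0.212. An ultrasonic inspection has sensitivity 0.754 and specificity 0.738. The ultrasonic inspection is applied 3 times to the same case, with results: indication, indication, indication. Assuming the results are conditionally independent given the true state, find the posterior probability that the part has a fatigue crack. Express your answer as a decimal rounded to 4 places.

With H the event that the part has a fatigue crack, the joint likelihood of the observed sequence is P(data|H) = 0.754·0.754·0.754 = 0.42866 and P(data|¬H) = 0.262·0.262·0.262 = 0.017985.
Bayes: P(H|data) = 0.212·0.42866 / (0.212·0.42866 + 0.788·0.017985) = 0.090876/0.10505 = 0.8651.

Posterior P(H) ≈ 0.8651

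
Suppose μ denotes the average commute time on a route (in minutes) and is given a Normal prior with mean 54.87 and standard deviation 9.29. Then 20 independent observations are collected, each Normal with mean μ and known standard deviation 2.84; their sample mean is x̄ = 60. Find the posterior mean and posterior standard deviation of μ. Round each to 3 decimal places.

Prior precision 1/τ₀² = 1/9.29² = 0.0115869; data precision n/σ² = 20/2.84² = 2.47967.
Posterior precision = 0.0115869 + 2.47967 = 2.49125, giving posterior SD = 1/√2.49125 = 0.634.
Posterior mean = (0.0115869·54.87 + 2.47967·60) / 2.49125 = 59.976.

Posterior mean ≈ 59.976; posterior SD ≈ 0.634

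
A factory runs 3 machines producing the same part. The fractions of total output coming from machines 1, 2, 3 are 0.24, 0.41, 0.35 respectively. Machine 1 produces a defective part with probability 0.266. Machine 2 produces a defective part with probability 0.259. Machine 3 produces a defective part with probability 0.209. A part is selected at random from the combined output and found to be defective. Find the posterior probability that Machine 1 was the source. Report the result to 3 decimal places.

Tabulate prior·likelihood by source: [1] prior 0.24, lik 0.266, product 0.06384; [2] prior 0.41, lik 0.259, product 0.1062; [3] prior 0.35, lik 0.209, product 0.07315.
Normalizing constant = 0.24318; the posterior for Machine 1 is its product over the sum, 0.06384/0.24318 = 0.263.

Posterior probability ≈ 0.263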